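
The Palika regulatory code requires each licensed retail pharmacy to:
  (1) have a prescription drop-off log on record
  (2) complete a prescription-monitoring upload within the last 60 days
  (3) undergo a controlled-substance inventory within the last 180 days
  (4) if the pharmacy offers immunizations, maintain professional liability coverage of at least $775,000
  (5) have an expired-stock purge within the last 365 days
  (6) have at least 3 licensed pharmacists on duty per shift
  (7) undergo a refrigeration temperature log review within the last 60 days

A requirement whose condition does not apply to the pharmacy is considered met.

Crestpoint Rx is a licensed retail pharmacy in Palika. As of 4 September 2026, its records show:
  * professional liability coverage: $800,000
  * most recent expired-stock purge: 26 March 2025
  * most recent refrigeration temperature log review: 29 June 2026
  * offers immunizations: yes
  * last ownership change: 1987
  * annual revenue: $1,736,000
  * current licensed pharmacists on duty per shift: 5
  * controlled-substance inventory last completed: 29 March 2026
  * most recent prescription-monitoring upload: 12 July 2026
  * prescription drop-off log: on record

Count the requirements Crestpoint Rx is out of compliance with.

2

1. prescription drop-off log present → met
2. prescription-monitoring upload 54 days ago vs limit 60 → met
3. controlled-substance inventory 159 days ago vs limit 180 → met
4. condition 'offers immunizations' holds; professional liability coverage $800,000 ≥ $775,000 → met
5. expired-stock purge 527 days ago vs limit 365 → not met
6. licensed pharmacists on duty per shift 5 ≥ 3 → met
7. refrigeration temperature log review 67 days ago vs limit 60 → not met
Not met: 2 of 7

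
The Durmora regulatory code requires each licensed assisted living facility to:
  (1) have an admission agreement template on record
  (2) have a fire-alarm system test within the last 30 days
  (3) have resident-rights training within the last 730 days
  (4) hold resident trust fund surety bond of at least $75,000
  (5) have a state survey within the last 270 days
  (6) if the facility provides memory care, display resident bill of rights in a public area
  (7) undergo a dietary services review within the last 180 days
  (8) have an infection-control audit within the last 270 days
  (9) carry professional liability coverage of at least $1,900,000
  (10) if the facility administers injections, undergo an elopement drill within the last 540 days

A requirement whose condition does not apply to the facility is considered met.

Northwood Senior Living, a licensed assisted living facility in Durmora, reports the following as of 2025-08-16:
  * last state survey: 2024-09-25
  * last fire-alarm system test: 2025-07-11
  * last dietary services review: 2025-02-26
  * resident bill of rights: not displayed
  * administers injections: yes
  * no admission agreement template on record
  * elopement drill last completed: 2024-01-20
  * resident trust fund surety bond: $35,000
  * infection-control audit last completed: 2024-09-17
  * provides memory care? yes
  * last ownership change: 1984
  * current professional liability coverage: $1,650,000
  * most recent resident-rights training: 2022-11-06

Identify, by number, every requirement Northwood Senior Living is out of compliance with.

1, 2, 3, 4, 5, 6, 8, 9, 10

1. admission agreement template absent → not met
2. fire-alarm system test 36 days ago vs limit 30 → not met
3. resident-rights training 1014 days ago vs limit 730 → not met
4. resident trust fund surety bond $35,000 < $75,000 → not met
5. state survey 325 days ago vs limit 270 → not met
6. condition 'provides memory care' holds; resident bill of rights absent → not met
7. dietary services review 171 days ago vs limit 180 → met
8. infection-control audit 333 days ago vs limit 270 → not met
9. professional liability coverage $1,650,000 < $1,900,000 → not met
10. condition 'administers injections' holds; elopement drill 574 days ago vs limit 540 → not met
Not met: 1, 2, 3, 4, 5, 6, 8, 9, 10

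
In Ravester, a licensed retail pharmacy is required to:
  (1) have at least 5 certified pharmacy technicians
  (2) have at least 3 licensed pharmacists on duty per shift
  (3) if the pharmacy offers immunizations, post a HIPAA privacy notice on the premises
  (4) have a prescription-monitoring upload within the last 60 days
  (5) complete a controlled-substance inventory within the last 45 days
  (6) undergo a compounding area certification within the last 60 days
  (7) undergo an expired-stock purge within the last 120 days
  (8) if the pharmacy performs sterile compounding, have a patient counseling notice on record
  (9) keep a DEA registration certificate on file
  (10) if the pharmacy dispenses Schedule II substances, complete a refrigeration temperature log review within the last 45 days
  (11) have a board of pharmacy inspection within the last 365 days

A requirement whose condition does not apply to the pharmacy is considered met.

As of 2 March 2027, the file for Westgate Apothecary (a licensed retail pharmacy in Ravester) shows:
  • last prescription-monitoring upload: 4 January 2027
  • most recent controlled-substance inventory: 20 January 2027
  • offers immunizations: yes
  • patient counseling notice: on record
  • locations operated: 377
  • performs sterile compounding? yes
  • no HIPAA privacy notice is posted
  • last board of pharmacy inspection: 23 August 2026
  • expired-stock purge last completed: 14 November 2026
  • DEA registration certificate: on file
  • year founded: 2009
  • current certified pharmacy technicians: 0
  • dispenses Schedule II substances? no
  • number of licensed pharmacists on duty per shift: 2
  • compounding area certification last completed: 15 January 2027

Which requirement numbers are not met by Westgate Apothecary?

1. certified pharmacy technicians 0 < 5 → not met
2. licensed pharmacists on duty per shift 2 < 3 → not met
3. condition 'offers immunizations' holds; HIPAA privacy notice absent → not met
4. prescription-monitoring upload 57 days ago vs limit 60 → met
5. controlled-substance inventory 41 days ago vs limit 45 → met
6. compounding area certification 46 days ago vs limit 60 → met
7. expired-stock purge 108 days ago vs limit 120 → met
8. condition 'performs sterile compounding' holds; patient counseling notice present → met
9. DEA registration certificate present → met
10. condition 'dispenses Schedule II substances' does not hold → requirement n/a → met
11. board of pharmacy inspection 191 days ago vs limit 365 → met
Not met: 1, 2, 3

1, 2, 3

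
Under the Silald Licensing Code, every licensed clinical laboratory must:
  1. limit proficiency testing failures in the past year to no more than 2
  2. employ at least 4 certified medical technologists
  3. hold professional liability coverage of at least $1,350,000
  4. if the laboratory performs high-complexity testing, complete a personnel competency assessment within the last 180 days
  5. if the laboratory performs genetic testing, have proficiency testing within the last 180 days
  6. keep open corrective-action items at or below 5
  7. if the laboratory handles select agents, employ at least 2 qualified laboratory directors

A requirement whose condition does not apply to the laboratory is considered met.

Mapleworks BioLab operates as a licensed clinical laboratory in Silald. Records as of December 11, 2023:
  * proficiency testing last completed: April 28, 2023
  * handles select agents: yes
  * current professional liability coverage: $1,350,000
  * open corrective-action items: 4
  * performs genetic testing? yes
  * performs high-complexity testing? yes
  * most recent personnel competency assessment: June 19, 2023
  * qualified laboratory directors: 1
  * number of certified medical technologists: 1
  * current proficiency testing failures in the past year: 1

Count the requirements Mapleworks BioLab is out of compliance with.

1. proficiency testing failures in the past year 1 ≤ 2 → met
2. certified medical technologists 1 < 4 → not met
3. professional liability coverage $1,350,000 ≥ $1,350,000 → met
4. condition 'performs high-complexity testing' holds; personnel competency assessment 175 days ago vs limit 180 → met
5. condition 'performs genetic testing' holds; proficiency testing 227 days ago vs limit 180 → not met
6. open corrective-action items 4 ≤ 5 → met
7. condition 'handles select agents' holds; qualified laboratory directors 1 < 2 → not met
Not met: 3 of 7

3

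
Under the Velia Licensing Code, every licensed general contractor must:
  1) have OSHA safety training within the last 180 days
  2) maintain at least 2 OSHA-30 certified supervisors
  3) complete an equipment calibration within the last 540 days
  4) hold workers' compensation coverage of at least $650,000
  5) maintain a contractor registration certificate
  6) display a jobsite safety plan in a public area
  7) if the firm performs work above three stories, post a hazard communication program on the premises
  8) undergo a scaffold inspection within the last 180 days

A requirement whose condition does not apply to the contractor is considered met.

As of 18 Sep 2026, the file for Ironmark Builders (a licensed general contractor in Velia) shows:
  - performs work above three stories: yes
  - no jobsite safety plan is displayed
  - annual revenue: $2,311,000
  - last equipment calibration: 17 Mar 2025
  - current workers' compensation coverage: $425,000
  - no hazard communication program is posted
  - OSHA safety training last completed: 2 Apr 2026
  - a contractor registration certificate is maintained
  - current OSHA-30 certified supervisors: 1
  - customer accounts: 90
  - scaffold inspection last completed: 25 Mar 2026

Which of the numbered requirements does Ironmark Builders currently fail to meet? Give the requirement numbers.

2, 3, 4, 6, 7

1. OSHA safety training 169 days ago vs limit 180 → met
2. OSHA-30 certified supervisors 1 < 2 → not met
3. equipment calibration 550 days ago vs limit 540 → not met
4. workers' compensation coverage $425,000 < $650,000 → not met
5. contractor registration certificate present → met
6. jobsite safety plan absent → not met
7. condition 'performs work above three stories' holds; hazard communication program absent → not met
8. scaffold inspection 177 days ago vs limit 180 → met
Not met: 2, 3, 4, 6, 7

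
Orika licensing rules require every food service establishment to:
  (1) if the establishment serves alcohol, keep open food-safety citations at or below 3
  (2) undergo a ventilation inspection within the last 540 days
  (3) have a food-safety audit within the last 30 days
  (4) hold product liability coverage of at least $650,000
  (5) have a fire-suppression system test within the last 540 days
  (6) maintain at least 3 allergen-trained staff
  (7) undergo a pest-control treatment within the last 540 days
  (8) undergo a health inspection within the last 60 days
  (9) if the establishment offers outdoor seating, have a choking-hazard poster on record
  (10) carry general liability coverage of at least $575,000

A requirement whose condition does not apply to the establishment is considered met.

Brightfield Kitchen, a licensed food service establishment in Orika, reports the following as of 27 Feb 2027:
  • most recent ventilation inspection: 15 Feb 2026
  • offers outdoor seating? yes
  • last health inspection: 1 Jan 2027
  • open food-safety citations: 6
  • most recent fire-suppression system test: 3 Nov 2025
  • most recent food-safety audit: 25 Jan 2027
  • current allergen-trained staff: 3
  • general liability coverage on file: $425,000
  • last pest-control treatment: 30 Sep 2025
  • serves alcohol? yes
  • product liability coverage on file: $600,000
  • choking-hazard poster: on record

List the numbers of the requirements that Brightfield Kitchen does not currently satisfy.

1. condition 'serves alcohol' holds; open food-safety citations 6 > 3 → not met
2. ventilation inspection 377 days ago vs limit 540 → met
3. food-safety audit 33 days ago vs limit 30 → not met
4. product liability coverage $600,000 < $650,000 → not met
5. fire-suppression system test 481 days ago vs limit 540 → met
6. allergen-trained staff 3 ≥ 3 → met
7. pest-control treatment 515 days ago vs limit 540 → met
8. health inspection 57 days ago vs limit 60 → met
9. condition 'offers outdoor seating' holds; choking-hazard poster present → met
10. general liability coverage $425,000 < $575,000 → not met
Not met: 1, 3, 4, 10

1, 3, 4, 10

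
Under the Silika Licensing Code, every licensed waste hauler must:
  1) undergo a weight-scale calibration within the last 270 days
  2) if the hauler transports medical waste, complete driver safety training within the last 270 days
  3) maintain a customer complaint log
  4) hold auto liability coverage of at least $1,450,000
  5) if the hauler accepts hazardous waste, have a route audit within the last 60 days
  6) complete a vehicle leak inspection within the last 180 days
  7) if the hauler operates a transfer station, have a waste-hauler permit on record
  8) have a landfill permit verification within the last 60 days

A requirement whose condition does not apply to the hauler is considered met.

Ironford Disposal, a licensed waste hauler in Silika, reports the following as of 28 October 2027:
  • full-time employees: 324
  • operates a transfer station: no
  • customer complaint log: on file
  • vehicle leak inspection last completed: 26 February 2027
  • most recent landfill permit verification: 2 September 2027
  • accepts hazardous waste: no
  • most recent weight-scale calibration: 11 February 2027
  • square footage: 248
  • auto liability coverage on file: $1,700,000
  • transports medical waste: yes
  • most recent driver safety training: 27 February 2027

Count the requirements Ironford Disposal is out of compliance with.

1. weight-scale calibration 259 days ago vs limit 270 → met
2. condition 'transports medical waste' holds; driver safety training 243 days ago vs limit 270 → met
3. customer complaint log present → met
4. auto liability coverage $1,700,000 ≥ $1,450,000 → met
5. condition 'accepts hazardous waste' does not hold → requirement n/a → met
6. vehicle leak inspection 244 days ago vs limit 180 → not met
7. condition 'operates a transfer station' does not hold → requirement n/a → met
8. landfill permit verification 56 days ago vs limit 60 → met
Not met: 1 of 8

1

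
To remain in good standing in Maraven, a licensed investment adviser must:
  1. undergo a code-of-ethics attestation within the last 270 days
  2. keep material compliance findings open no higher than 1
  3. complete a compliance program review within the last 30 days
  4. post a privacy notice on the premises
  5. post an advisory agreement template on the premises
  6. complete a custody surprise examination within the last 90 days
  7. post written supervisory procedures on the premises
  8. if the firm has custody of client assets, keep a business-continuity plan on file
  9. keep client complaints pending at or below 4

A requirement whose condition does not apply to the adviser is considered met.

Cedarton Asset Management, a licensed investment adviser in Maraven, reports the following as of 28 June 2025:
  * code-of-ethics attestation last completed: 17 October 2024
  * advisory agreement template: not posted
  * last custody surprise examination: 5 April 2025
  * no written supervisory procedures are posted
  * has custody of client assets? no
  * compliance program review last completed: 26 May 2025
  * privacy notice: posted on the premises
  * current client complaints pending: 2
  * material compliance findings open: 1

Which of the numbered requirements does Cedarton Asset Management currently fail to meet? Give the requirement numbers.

1. code-of-ethics attestation 254 days ago vs limit 270 → met
2. material compliance findings open 1 ≤ 1 → met
3. compliance program review 33 days ago vs limit 30 → not met
4. privacy notice present → met
5. advisory agreement template absent → not met
6. custody surprise examination 84 days ago vs limit 90 → met
7. written supervisory procedures absent → not met
8. condition 'has custody of client assets' does not hold → requirement n/a → met
9. client complaints pending 2 ≤ 4 → met
Not met: 3, 5, 7

3, 5, 7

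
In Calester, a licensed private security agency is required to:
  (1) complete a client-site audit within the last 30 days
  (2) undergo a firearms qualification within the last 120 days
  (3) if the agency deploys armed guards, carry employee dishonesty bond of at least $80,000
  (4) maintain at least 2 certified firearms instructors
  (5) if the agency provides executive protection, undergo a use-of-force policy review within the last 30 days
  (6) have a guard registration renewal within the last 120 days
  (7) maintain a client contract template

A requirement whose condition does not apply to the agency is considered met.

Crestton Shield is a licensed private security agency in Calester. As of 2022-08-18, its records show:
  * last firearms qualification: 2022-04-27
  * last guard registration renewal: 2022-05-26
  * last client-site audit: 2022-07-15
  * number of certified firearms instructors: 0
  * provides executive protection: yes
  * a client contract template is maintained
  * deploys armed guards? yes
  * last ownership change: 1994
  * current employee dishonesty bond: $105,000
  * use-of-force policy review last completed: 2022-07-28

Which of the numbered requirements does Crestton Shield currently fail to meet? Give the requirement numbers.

1, 4

1. client-site audit 34 days ago vs limit 30 → not met
2. firearms qualification 113 days ago vs limit 120 → met
3. condition 'deploys armed guards' holds; employee dishonesty bond $105,000 ≥ $80,000 → met
4. certified firearms instructors 0 < 2 → not met
5. condition 'provides executive protection' holds; use-of-force policy review 21 days ago vs limit 30 → met
6. guard registration renewal 84 days ago vs limit 120 → met
7. client contract template present → met
Not met: 1, 4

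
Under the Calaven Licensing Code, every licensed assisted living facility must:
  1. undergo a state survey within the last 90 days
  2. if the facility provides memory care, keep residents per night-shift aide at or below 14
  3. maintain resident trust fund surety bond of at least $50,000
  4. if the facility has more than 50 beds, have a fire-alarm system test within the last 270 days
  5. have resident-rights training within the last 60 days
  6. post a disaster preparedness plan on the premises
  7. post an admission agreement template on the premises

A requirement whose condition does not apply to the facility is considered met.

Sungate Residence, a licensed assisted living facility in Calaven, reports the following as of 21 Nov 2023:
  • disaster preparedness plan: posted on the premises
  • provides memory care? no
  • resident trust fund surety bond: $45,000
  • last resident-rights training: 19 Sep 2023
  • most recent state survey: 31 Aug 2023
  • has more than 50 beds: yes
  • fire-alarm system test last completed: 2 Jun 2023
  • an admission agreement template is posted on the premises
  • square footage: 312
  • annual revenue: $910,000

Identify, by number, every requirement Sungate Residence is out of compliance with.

3, 5

1. state survey 82 days ago vs limit 90 → met
2. condition 'provides memory care' does not hold → requirement n/a → met
3. resident trust fund surety bond $45,000 < $50,000 → not met
4. condition 'has more than 50 beds' holds; fire-alarm system test 172 days ago vs limit 270 → met
5. resident-rights training 63 days ago vs limit 60 → not met
6. disaster preparedness plan present → met
7. admission agreement template present → met
Not met: 3, 5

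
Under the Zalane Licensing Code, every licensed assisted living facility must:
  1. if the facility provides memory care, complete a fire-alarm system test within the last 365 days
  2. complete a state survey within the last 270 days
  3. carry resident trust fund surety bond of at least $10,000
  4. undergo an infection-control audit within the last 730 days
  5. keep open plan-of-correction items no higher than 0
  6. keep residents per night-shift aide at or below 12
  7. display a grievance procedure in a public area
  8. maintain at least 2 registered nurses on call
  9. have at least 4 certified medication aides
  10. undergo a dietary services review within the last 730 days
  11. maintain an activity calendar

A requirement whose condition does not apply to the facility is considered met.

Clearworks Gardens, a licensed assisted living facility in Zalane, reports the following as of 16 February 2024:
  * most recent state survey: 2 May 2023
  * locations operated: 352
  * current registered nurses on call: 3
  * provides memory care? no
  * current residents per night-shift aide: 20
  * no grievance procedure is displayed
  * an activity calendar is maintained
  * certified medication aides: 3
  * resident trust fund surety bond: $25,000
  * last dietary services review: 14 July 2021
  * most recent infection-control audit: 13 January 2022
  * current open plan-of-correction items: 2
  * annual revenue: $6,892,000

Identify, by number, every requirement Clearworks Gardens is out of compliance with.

1. condition 'provides memory care' does not hold → requirement n/a → met
2. state survey 290 days ago vs limit 270 → not met
3. resident trust fund surety bond $25,000 ≥ $10,000 → met
4. infection-control audit 764 days ago vs limit 730 → not met
5. open plan-of-correction items 2 > 0 → not met
6. residents per night-shift aide 20 > 12 → not met
7. grievance procedure absent → not met
8. registered nurses on call 3 ≥ 2 → met
9. certified medication aides 3 < 4 → not met
10. dietary services review 947 days ago vs limit 730 → not met
11. activity calendar present → met
Not met: 2, 4, 5, 6, 7, 9, 10

2, 4, 5, 6, 7, 9, 10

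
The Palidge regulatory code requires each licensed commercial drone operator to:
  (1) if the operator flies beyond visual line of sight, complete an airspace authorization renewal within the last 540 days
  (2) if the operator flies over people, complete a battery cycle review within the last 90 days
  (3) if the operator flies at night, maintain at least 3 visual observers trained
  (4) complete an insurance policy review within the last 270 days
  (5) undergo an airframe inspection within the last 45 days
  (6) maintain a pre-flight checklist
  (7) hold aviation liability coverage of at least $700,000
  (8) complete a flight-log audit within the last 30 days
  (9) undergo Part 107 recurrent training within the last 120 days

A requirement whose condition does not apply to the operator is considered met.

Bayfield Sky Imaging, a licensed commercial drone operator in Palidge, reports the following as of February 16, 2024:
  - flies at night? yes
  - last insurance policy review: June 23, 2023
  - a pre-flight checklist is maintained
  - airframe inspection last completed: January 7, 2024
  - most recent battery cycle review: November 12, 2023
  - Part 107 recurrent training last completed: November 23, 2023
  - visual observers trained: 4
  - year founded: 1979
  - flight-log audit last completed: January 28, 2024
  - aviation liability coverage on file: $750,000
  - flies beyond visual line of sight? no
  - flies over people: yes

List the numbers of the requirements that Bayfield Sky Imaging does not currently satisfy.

1. condition 'flies beyond visual line of sight' does not hold → requirement n/a → met
2. condition 'flies over people' holds; battery cycle review 96 days ago vs limit 90 → not met
3. condition 'flies at night' holds; visual observers trained 4 ≥ 3 → met
4. insurance policy review 238 days ago vs limit 270 → met
5. airframe inspection 40 days ago vs limit 45 → met
6. pre-flight checklist present → met
7. aviation liability coverage $750,000 ≥ $700,000 → met
8. flight-log audit 19 days ago vs limit 30 → met
9. Part 107 recurrent training 85 days ago vs limit 120 → met
Not met: 2

2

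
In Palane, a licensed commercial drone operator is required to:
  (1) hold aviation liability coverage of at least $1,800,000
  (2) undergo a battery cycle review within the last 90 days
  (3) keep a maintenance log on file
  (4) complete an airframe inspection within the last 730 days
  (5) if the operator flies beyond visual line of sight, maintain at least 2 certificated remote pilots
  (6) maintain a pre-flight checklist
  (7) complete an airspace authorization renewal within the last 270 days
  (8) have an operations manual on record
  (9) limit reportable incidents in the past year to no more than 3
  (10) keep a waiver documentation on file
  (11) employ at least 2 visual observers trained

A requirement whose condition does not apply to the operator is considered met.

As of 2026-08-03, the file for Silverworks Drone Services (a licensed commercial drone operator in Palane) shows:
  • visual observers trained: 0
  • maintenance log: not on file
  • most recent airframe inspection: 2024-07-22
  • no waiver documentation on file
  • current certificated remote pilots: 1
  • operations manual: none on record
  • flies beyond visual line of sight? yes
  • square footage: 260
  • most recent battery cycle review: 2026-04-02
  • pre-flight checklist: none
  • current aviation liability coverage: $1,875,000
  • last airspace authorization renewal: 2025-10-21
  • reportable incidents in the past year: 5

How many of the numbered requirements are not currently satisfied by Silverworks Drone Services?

10

1. aviation liability coverage $1,875,000 ≥ $1,800,000 → met
2. battery cycle review 123 days ago vs limit 90 → not met
3. maintenance log absent → not met
4. airframe inspection 742 days ago vs limit 730 → not met
5. condition 'flies beyond visual line of sight' holds; certificated remote pilots 1 < 2 → not met
6. pre-flight checklist absent → not met
7. airspace authorization renewal 286 days ago vs limit 270 → not met
8. operations manual absent → not met
9. reportable incidents in the past year 5 > 3 → not met
10. waiver documentation absent → not met
11. visual observers trained 0 < 2 → not met
Not met: 10 of 11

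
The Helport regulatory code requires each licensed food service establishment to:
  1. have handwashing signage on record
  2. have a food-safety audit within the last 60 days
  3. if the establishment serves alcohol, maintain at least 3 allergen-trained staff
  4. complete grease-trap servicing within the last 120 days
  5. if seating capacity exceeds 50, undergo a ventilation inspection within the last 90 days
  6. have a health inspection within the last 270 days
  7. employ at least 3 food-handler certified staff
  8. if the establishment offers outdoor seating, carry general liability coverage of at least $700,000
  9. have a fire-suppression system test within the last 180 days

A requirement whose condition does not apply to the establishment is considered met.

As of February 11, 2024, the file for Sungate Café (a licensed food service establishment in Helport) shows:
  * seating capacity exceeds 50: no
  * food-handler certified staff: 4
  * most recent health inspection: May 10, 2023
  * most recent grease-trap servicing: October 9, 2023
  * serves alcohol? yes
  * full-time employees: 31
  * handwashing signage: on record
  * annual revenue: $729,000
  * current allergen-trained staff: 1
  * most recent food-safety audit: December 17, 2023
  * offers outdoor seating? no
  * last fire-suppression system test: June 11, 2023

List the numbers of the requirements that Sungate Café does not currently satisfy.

3, 4, 6, 9

1. handwashing signage present → met
2. food-safety audit 56 days ago vs limit 60 → met
3. condition 'serves alcohol' holds; allergen-trained staff 1 < 3 → not met
4. grease-trap servicing 125 days ago vs limit 120 → not met
5. condition 'seating capacity exceeds 50' does not hold → requirement n/a → met
6. health inspection 277 days ago vs limit 270 → not met
7. food-handler certified staff 4 ≥ 3 → met
8. condition 'offers outdoor seating' does not hold → requirement n/a → met
9. fire-suppression system test 245 days ago vs limit 180 → not met
Not met: 3, 4, 6, 9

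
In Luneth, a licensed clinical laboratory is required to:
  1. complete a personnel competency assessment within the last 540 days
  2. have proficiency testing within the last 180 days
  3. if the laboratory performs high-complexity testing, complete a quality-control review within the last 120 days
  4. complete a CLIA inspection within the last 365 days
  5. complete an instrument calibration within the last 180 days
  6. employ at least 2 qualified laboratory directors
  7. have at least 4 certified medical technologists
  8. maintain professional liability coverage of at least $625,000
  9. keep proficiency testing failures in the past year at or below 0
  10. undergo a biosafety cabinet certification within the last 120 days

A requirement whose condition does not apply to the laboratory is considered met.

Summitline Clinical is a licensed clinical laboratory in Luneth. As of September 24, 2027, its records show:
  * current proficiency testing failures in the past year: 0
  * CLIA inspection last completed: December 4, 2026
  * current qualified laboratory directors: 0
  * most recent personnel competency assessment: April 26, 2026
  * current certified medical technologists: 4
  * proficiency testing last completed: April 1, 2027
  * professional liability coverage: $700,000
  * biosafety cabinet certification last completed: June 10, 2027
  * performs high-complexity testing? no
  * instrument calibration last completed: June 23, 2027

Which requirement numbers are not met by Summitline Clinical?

1. personnel competency assessment 516 days ago vs limit 540 → met
2. proficiency testing 176 days ago vs limit 180 → met
3. condition 'performs high-complexity testing' does not hold → requirement n/a → met
4. CLIA inspection 294 days ago vs limit 365 → met
5. instrument calibration 93 days ago vs limit 180 → met
6. qualified laboratory directors 0 < 2 → not met
7. certified medical technologists 4 ≥ 4 → met
8. professional liability coverage $700,000 ≥ $625,000 → met
9. proficiency testing failures in the past year 0 ≤ 0 → met
10. biosafety cabinet certification 106 days ago vs limit 120 → met
Not met: 6

6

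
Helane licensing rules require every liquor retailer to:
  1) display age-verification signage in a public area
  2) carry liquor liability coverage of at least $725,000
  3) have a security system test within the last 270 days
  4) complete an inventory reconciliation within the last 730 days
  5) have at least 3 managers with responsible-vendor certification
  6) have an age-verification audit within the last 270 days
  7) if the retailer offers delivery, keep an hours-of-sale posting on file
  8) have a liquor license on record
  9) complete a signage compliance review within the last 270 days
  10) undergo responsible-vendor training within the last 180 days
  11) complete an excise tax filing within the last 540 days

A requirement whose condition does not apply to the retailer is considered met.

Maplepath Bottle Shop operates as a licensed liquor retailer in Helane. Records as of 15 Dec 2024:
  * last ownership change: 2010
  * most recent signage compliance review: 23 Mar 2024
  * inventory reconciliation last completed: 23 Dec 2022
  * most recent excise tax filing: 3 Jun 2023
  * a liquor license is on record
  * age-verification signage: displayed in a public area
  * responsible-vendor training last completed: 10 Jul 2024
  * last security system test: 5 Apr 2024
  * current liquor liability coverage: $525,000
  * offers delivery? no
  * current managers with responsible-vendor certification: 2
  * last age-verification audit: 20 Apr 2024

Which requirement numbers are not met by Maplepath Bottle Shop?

1. age-verification signage present → met
2. liquor liability coverage $525,000 < $725,000 → not met
3. security system test 254 days ago vs limit 270 → met
4. inventory reconciliation 723 days ago vs limit 730 → met
5. managers with responsible-vendor certification 2 < 3 → not met
6. age-verification audit 239 days ago vs limit 270 → met
7. condition 'offers delivery' does not hold → requirement n/a → met
8. liquor license present → met
9. signage compliance review 267 days ago vs limit 270 → met
10. responsible-vendor training 158 days ago vs limit 180 → met
11. excise tax filing 561 days ago vs limit 540 → not met
Not met: 2, 5, 11

2, 5, 11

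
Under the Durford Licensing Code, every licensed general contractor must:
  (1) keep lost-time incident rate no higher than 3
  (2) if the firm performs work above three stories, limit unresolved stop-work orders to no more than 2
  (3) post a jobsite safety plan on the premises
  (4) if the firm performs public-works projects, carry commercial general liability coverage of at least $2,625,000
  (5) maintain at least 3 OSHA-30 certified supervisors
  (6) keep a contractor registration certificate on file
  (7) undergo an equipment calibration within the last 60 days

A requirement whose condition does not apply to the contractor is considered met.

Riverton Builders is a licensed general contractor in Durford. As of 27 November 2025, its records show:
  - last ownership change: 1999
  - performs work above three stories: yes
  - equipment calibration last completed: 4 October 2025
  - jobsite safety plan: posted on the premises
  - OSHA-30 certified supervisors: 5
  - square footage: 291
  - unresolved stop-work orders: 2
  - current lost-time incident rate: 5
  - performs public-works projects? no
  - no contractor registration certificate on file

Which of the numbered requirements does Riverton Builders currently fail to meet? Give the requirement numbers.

1, 6

1. lost-time incident rate 5 > 3 → not met
2. condition 'performs work above three stories' holds; unresolved stop-work orders 2 ≤ 2 → met
3. jobsite safety plan present → met
4. condition 'performs public-works projects' does not hold → requirement n/a → met
5. OSHA-30 certified supervisors 5 ≥ 3 → met
6. contractor registration certificate absent → not met
7. equipment calibration 54 days ago vs limit 60 → met
Not met: 1, 6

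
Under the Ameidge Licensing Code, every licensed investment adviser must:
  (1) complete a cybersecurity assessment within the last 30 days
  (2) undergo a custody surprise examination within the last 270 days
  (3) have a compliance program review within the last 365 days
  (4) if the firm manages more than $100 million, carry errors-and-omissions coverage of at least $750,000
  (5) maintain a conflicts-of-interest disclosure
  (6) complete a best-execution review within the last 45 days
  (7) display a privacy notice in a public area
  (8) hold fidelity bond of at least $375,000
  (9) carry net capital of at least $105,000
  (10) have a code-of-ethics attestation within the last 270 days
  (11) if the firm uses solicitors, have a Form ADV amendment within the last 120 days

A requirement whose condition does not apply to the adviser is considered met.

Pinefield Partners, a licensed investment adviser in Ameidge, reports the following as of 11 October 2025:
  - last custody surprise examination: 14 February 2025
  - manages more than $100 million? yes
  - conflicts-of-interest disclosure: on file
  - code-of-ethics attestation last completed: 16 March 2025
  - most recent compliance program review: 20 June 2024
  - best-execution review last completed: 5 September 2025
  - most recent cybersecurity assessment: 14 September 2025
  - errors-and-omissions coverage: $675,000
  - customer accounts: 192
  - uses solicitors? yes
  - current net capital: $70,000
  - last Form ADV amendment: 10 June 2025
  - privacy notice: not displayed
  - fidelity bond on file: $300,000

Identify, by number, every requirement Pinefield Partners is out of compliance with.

3, 4, 7, 8, 9, 11

1. cybersecurity assessment 27 days ago vs limit 30 → met
2. custody surprise examination 239 days ago vs limit 270 → met
3. compliance program review 478 days ago vs limit 365 → not met
4. condition 'manages more than $100 million' holds; errors-and-omissions coverage $675,000 < $750,000 → not met
5. conflicts-of-interest disclosure present → met
6. best-execution review 36 days ago vs limit 45 → met
7. privacy notice absent → not met
8. fidelity bond $300,000 < $375,000 → not met
9. net capital $70,000 < $105,000 → not met
10. code-of-ethics attestation 209 days ago vs limit 270 → met
11. condition 'uses solicitors' holds; Form ADV amendment 123 days ago vs limit 120 → not met
Not met: 3, 4, 7, 8, 9, 11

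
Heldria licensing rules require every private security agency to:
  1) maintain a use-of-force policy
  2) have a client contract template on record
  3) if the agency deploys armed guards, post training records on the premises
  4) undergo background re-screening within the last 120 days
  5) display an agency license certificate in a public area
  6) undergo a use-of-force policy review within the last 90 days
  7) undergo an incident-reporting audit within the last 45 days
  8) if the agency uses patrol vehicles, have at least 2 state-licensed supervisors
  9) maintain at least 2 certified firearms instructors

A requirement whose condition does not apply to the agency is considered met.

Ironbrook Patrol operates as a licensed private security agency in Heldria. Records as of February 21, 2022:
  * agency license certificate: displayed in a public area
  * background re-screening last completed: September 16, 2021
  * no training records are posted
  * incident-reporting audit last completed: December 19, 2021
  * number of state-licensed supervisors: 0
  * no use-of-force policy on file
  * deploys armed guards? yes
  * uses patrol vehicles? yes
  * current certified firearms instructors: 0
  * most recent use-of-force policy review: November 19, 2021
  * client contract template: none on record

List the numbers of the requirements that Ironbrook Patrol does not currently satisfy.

1. use-of-force policy absent → not met
2. client contract template absent → not met
3. condition 'deploys armed guards' holds; training records absent → not met
4. background re-screening 158 days ago vs limit 120 → not met
5. agency license certificate present → met
6. use-of-force policy review 94 days ago vs limit 90 → not met
7. incident-reporting audit 64 days ago vs limit 45 → not met
8. condition 'uses patrol vehicles' holds; state-licensed supervisors 0 < 2 → not met
9. certified firearms instructors 0 < 2 → not met
Not met: 1, 2, 3, 4, 6, 7, 8, 9

1, 2, 3, 4, 6, 7, 8, 9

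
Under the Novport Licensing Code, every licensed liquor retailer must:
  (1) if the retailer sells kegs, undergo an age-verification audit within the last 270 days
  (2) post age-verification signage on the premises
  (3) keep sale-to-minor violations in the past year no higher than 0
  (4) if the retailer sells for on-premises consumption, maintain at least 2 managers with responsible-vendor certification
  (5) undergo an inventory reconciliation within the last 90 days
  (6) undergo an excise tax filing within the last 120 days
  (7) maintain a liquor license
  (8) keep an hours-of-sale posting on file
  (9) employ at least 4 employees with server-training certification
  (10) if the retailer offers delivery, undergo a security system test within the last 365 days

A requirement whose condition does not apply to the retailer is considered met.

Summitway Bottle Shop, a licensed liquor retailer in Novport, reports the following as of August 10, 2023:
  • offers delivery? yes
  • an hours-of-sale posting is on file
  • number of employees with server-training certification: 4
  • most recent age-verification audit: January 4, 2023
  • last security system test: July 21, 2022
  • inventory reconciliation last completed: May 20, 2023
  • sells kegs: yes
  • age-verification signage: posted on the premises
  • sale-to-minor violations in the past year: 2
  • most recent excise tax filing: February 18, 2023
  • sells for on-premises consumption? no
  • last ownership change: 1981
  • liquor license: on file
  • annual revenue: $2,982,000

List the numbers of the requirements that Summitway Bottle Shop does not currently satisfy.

1. condition 'sells kegs' holds; age-verification audit 218 days ago vs limit 270 → met
2. age-verification signage present → met
3. sale-to-minor violations in the past year 2 > 0 → not met
4. condition 'sells for on-premises consumption' does not hold → requirement n/a → met
5. inventory reconciliation 82 days ago vs limit 90 → met
6. excise tax filing 173 days ago vs limit 120 → not met
7. liquor license present → met
8. hours-of-sale posting present → met
9. employees with server-training certification 4 ≥ 4 → met
10. condition 'offers delivery' holds; security system test 385 days ago vs limit 365 → not met
Not met: 3, 6, 10

3, 6, 10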